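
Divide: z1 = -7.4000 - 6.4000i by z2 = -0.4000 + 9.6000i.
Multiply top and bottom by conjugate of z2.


Conjugate of z2 = -0.4000 - 9.6000i
Numerator: (-7.4000 - 6.4000i)(-0.4000 - 9.6000i) = -58.4800 + 73.6000i
Denominator: (-0.4)^2 + 9.6^2 = 92.32
Result = (-58.4800 + 73.6000i)/92.32

-0.6334 + 0.7972i


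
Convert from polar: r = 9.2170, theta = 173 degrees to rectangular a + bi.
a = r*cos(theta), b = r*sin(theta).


a = 9.2170*cos(173°) = 9.2170*(-0.99255) = -9.1483
b = 9.2170*sin(173°) = 9.2170*0.12187 = 1.1233

-9.1483 + 1.1233i


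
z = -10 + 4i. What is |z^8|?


|z| = sqrt(100+16) = sqrt(116) = 10.7703
|z^8| = |z|^8 = (sqrt(116))^8 = 116^4 = 181063936

|z^8| = 181063936


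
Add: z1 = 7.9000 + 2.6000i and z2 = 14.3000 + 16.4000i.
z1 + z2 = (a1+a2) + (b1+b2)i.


Real: 7.9 + 14.3 = 22.2
Imag: 2.6 + 16.4 = 19

22.2000 + 19.0000i


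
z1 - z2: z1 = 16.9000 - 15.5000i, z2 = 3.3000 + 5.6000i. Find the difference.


Real: 16.9 - 3.3 = 13.6
Imag: -15.5 - 5.6 = -21.1

13.6000 - 21.1000i


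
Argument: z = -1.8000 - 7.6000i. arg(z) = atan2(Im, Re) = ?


Re = -1.8, Im = -7.6
arg = atan2(-7.6, -1.8) = -103.3245 degrees

arg(z) = -103.3245 degrees


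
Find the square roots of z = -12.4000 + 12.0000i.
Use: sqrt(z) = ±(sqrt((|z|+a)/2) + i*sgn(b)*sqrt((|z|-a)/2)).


|z| = sqrt(153.76+144) = 17.2557
sqrt((|z|+a)/2) = sqrt((17.2557+(-12.4))/2) = sqrt(2.4279) = 1.5582
sqrt((|z|-a)/2) = sqrt((17.2557-(-12.4))/2) = sqrt(14.8279) = 3.8507

±(1.5582 + 3.8507i) i.e. 1.5582 + 3.8507i and -1.5582 - 3.8507i


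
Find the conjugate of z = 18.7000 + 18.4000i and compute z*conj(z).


z_bar = 18.7000 - 18.4000i
z*z_bar = 18.7^2 + 18.4^2 = 349.69 + 338.56 = 688.25

z_bar = 18.7000 - 18.4000i, z*z_bar = 688.25


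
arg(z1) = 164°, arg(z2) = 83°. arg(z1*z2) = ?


arg(z1*z2) = 164° + 83° = 247°
Normalized to (-180°, 180°]: -113°

-113°


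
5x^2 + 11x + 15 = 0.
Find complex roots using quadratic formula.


disc = 11^2 - 4*5*15 = 121 - 300 = -179
sqrt(|disc|) = sqrt(179) = 13.3791
Real part = -11/(2*5) = -1.1000
Imag part = 13.3791/(2*5) = 1.3379

-1.1000 ± 1.3379i


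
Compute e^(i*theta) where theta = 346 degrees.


cos(346°) = 0.9703
sin(346°) = -0.2419

e^(i*346°) = 0.9703 - 0.2419i


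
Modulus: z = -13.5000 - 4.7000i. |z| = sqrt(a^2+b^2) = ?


|z| = sqrt((-13.5)^2 + (-4.7)^2) = sqrt(182.25 + 22.09) = sqrt(204.34) = 14.2948

|z| = 14.2948


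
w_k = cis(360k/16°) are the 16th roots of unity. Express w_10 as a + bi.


Angle = 360*10/16 = 225°
a = cos(225°) = -0.7071
b = sin(225°) = -0.7071

-0.7071 - 0.7071i


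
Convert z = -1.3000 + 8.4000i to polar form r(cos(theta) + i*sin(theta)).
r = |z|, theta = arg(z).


r = sqrt(1.69+70.56) = sqrt(72.25) = 8.5000
theta = atan2(8.4, -1.3) = 98.7974 degrees

r = 8.5000, theta = 98.7974 degrees


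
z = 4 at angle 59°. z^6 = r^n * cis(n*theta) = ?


r^6 = 4^6 = 4096
n*theta = 6*59° = 354° = 354° (mod 360)
a = 4096*cos(354°) = 4073.5617
b = 4096*sin(354°) = -428.1486

4096 cis(354°) = 4073.5617 - 428.1486i


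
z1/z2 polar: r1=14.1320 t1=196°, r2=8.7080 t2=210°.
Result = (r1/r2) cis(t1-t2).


r = 14.1320 / 8.7080 = 1.6229
theta = 196° - 210° = -14° = 346° (mod 360)

1.6229 cis(346°)


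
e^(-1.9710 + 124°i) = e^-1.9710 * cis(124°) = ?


e^-1.9710 = 0.1393
cos(124°) = -0.5592
sin(124°) = 0.829
Real = 0.1393*(-0.5592) = -0.0779
Imag = 0.1393*0.829 = 0.1155

-0.0779 + 0.1155i


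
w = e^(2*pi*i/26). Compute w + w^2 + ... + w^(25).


With w = e^(2*pi*i/26), all 26 of the 26th roots of unity w^0 = 1, w, ..., w^(25) sum to 0: 1 + w + ... + w^(25) = (1 - w^26)/(1 - w) = 0 since w^26 = 1, w ≠ 1.
Removing the root 1: w + w^2 + ... + w^(25) = 0 - 1 = -1

Sum = -1


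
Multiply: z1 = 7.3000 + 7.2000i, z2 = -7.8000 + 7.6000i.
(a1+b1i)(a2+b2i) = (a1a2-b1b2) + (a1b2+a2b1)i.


Real = 7.3*(-7.8) - 7.2*7.6 = -56.94 - 54.72 = -111.66
Imag = 7.3*7.6 - (7.8)*7.2 = 55.48 - (56.16) = -0.68

-111.6600 - 0.6800i


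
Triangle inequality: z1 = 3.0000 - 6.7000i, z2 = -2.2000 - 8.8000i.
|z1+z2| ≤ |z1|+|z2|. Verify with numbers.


|z1| = sqrt(3^2 + (-6.7)^2) = sqrt(53.89) = 7.3410
|z2| = sqrt((-2.2)^2 + (-8.8)^2) = sqrt(82.28) = 9.0708
z1+z2 = 0.8000 - 15.5000i
|z1+z2| = sqrt(240.89) = 15.5206
|z1|+|z2| = 7.3410 + 9.0708 = 16.4118

|z1+z2| = 15.5206 ≤ |z1|+|z2| = 16.4118 (verified)


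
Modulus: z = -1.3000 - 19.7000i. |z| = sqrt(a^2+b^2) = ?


|z| = sqrt((-1.3)^2 + (-19.7)^2) = sqrt(1.69 + 388.09) = sqrt(389.78) = 19.7428

|z| = 19.7428


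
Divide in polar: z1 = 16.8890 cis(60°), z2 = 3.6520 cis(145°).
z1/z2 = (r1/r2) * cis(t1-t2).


r = 16.8890 / 3.6520 = 4.6246
theta = 60° - 145° = -85° = 275° (mod 360)

4.6246 cis(275°)


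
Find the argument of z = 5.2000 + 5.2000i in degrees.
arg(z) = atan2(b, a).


Re = 5.2, Im = 5.2
arg = atan2(5.2, 5.2) = 45.0000 degrees

arg(z) = 45.0000 degrees


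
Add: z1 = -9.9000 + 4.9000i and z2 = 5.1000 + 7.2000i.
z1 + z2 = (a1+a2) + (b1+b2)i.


Real: -9.9 + 5.1 = -4.8
Imag: 4.9 + 7.2 = 12.1

-4.8000 + 12.1000i


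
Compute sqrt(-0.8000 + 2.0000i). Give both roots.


|z| = sqrt(0.64+4) = 2.1541
sqrt((|z|+a)/2) = sqrt((2.1541+(-0.8))/2) = sqrt(0.6770) = 0.8228
sqrt((|z|-a)/2) = sqrt((2.1541-(-0.8))/2) = sqrt(1.4770) = 1.2153

±(0.8228 + 1.2153i) i.e. 0.8228 + 1.2153i and -0.8228 - 1.2153i


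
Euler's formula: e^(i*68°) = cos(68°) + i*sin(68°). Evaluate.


cos(68°) = 0.3746
sin(68°) = 0.9272

e^(i*68°) = 0.3746 + 0.9272i


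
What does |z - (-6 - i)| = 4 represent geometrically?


|z - z0| = r is a circle with center z0 and radius r.
Center = (-6, -1), radius = 4

Circle with center (-6, -1) and radius 4


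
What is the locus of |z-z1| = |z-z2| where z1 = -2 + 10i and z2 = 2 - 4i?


Equal distances means the locus is the perpendicular bisector of z1 and z2.
Midpoint = ((-2+2)/2, (10+(-4))/2) = (0, 3.0000)

Perpendicular bisector through (0, 3.0000)


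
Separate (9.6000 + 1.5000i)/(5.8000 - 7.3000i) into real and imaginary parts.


Multiply by conjugate: (9.6000 + 1.5000i)(5.8000 + 7.3000i) / (5.8^2 + (-7.3)^2)
Numerator real = 9.6*5.8 + 1.5*(-7.3) = 44.73
Numerator imag = 1.5*5.8 - 9.6*(-7.3) = 78.78
Denominator = 86.93
Re(z) = 44.73/86.93 = 0.5146
Im(z) = 78.78/86.93 = 0.9062

Re(z) = 0.5146, Im(z) = 0.9062


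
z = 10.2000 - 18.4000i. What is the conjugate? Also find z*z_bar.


z_bar = 10.2000 + 18.4000i
z*z_bar = 10.2^2 + (-18.4)^2 = 104.04 + 338.56 = 442.6

z_bar = 10.2000 + 18.4000i, z*z_bar = 442.6


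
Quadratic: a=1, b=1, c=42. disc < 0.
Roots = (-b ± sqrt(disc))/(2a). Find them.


disc = 1^2 - 4*1*42 = 1 - 168 = -167
sqrt(|disc|) = sqrt(167) = 12.9228
Real part = -1/(2*1) = -0.5000
Imag part = 12.9228/(2*1) = 6.4614

-0.5000 ± 6.4614i


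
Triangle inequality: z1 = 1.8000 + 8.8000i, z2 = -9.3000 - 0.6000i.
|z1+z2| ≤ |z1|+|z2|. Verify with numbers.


|z1| = sqrt(1.8^2 + 8.8^2) = sqrt(80.68) = 8.9822
|z2| = sqrt((-9.3)^2 + (-0.6)^2) = sqrt(86.85) = 9.3193
z1+z2 = -7.5000 + 8.2000i
|z1+z2| = sqrt(123.49) = 11.1126
|z1|+|z2| = 8.9822 + 9.3193 = 18.3015

|z1+z2| = 11.1126 ≤ |z1|+|z2| = 18.3015 (verified)


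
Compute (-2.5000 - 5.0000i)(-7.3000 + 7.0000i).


Real = -2.5*(-7.3) - (-5)*7 = 18.25 - (-35) = 53.25
Imag = -2.5*7 - (7.3)*(-5) = -17.5 + 36.5 = 19

53.2500 + 19.0000i


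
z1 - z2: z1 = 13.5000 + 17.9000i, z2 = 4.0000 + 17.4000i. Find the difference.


Real: 13.5 - 4 = 9.5
Imag: 17.9 - 17.4 = 0.5

9.5000 + 0.5000i


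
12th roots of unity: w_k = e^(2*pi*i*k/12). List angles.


The 12th roots of unity are cis(360k/12°) for k=0..11
Angle step = 360/12 = 30°
Primitive root: cis(30°)
Primitive root = 0.8660 + 0.5000i

12 roots at angles: 0°, 30°, 60°, 90°, 120°, 150°, 180°, 210°, 240°, 270°, 300°, 330°


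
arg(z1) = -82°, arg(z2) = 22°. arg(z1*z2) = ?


arg(z1*z2) = -82° + 22° = -60°
Normalized to (-180°, 180°]: -60°

-60°


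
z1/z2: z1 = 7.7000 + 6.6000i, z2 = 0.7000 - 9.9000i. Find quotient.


Conjugate of z2 = 0.7000 + 9.9000i
Numerator: (7.7000 + 6.6000i)(0.7000 + 9.9000i) = -59.9500 + 80.8500i
Denominator: 0.7^2 + (-9.9)^2 = 98.5
Result = (-59.9500 + 80.8500i)/98.5

-0.6086 + 0.8208i


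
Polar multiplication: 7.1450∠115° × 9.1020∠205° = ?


r = 7.1450 * 9.1020 = 65.0338
theta = 115° + 205° = 320° = 320° (mod 360)

65.0338 cis(320°)


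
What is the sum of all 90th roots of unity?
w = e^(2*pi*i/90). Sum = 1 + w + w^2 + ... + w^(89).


The sum of all 90th roots of unity is 0.
Geometric series: (1 - w^90)/(1 - w) = (1-1)/(1-w) = 0 since w^90 = 1, w ≠ 1.
Alternatively: coefficient of z^89 in z^90 - 1 is 0.

0


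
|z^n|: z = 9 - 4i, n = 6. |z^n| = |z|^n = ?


|z| = sqrt(81+16) = sqrt(97) = 9.8489
|z^6| = |z|^6 = (sqrt(97))^6 = 97^3 = 912673

|z^6| = 912673


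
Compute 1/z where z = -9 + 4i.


|z|^2 = 81+16 = 97
1/z = (-9 - 4i)/97

1/z = -0.0928 - 0.0412i


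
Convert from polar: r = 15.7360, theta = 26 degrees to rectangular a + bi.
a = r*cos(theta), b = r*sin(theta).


a = 15.7360*cos(26°) = 15.7360*0.89879 = 14.1434
b = 15.7360*sin(26°) = 15.7360*0.43837 = 6.8982

14.1434 + 6.8982i


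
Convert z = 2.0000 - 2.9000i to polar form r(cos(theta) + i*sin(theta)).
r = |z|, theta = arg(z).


r = sqrt(4+8.41) = sqrt(12.41) = 3.5228
theta = atan2(-2.9, 2) = -55.4077 degrees

r = 3.5228, theta = -55.4077 degrees


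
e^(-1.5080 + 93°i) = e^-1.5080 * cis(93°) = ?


e^-1.5080 = 0.22135
cos(93°) = -0.0523
sin(93°) = 0.9986
Real = 0.22135*(-0.0523) = -0.0116
Imag = 0.22135*0.9986 = 0.2210

-0.0116 + 0.2210i


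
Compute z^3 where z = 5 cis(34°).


r^3 = 5^3 = 125
n*theta = 3*34° = 102° = 102° (mod 360)
a = 125*cos(102°) = -25.9890
b = 125*sin(102°) = 122.2685

125 cis(102°) = -25.9890 + 122.2685i


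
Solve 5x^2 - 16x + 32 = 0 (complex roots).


disc = (-16)^2 - 4*5*32 = 256 - 640 = -384
sqrt(|disc|) = sqrt(384) = 19.5959
Real part = 16/(2*5) = 1.6000
Imag part = 19.5959/(2*5) = 1.9596

1.6000 ± 1.9596i


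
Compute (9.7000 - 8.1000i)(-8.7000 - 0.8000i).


Real = 9.7*(-8.7) - (-8.1)*(-0.8) = -84.39 - 6.48 = -90.87
Imag = 9.7*(-0.8) - (8.7)*(-8.1) = -7.76 + 70.47 = 62.71

-90.8700 + 62.7100i


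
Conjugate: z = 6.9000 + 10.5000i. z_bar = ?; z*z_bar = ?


z_bar = 6.9000 - 10.5000i
z*z_bar = 6.9^2 + 10.5^2 = 47.61 + 110.25 = 157.86

z_bar = 6.9000 - 10.5000i, z*z_bar = 157.86


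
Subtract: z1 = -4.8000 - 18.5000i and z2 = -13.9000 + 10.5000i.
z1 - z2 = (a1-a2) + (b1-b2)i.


Real: -4.8 + 13.9 = 9.1
Imag: -18.5 - 10.5 = -29

9.1000 - 29.0000i


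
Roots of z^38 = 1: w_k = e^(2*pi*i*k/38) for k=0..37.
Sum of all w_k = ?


The sum of all 38th roots of unity is 0.
Geometric series: (1 - w^38)/(1 - w) = (1-1)/(1-w) = 0 since w^38 = 1, w ≠ 1.
Alternatively: coefficient of z^37 in z^38 - 1 is 0.

0


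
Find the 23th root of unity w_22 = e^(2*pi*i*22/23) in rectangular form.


Angle = 360*22/23 = 344.3478°
a = cos(344.3478°) = 0.9629
b = sin(344.3478°) = -0.2698

0.9629 - 0.2698i


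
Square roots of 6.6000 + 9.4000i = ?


|z| = sqrt(43.56+88.36) = 11.4856
sqrt((|z|+a)/2) = sqrt((11.4856+6.6)/2) = sqrt(9.0428) = 3.0071
sqrt((|z|-a)/2) = sqrt((11.4856-6.6)/2) = sqrt(2.4428) = 1.5630

±(3.0071 + 1.5630i) i.e. 3.0071 + 1.5630i and -3.0071 - 1.5630i


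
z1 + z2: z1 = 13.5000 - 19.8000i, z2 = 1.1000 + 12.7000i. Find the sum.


Real: 13.5 + 1.1 = 14.6
Imag: -19.8 + 12.7 = -7.1

14.6000 - 7.1000i


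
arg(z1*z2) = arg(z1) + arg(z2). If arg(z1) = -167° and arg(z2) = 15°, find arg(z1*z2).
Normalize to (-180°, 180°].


arg(z1*z2) = -167° + 15° = -152°
Normalized to (-180°, 180°]: -152°

-152°


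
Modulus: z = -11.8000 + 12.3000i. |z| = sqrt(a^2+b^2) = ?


|z| = sqrt((-11.8)^2 + 12.3^2) = sqrt(139.24 + 151.29) = sqrt(290.53) = 17.0449

|z| = 17.0449


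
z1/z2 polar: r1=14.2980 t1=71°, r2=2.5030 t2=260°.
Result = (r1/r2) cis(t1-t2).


r = 14.2980 / 2.5030 = 5.7123
theta = 71° - 260° = -189° = 171° (mod 360)

5.7123 cis(171°)


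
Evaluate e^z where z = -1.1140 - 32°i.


e^-1.1140 = 0.32824
cos(-32°) = 0.84805
sin(-32°) = -0.5299
Real = 0.32824*0.84805 = 0.2784
Imag = 0.32824*(-0.5299) = -0.1739

0.2784 - 0.1739i


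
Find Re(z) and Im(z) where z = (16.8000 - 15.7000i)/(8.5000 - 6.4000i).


Multiply by conjugate: (16.8000 - 15.7000i)(8.5000 + 6.4000i) / (8.5^2 + (-6.4)^2)
Numerator real = 16.8*8.5 - (15.7)*(-6.4) = 243.28
Numerator imag = -15.7*8.5 - 16.8*(-6.4) = -25.93
Denominator = 113.21
Re(z) = 243.28/113.21 = 2.1489
Im(z) = -25.93/113.21 = -0.2290

Re(z) = 2.1489, Im(z) = -0.2290


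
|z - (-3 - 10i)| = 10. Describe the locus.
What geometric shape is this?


|z - z0| = r is a circle with center z0 and radius r.
Center = (-3, -10), radius = 10

Circle with center (-3, -10) and radius 10


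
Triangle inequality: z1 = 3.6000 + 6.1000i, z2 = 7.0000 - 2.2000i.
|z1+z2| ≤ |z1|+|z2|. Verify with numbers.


|z1| = sqrt(3.6^2 + 6.1^2) = sqrt(50.17) = 7.0831
|z2| = sqrt(7^2 + (-2.2)^2) = sqrt(53.84) = 7.3376
z1+z2 = 10.6000 + 3.9000i
|z1+z2| = sqrt(127.57) = 11.2947
|z1|+|z2| = 7.0831 + 7.3376 = 14.4207

|z1+z2| = 11.2947 ≤ |z1|+|z2| = 14.4207 (verified)


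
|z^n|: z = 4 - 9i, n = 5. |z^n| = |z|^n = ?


|z| = sqrt(16+81) = sqrt(97) = 9.8489
|z^5| = |z|^5 = (sqrt(97))^5 = 97^2 * sqrt(97) = 9409*sqrt(97)

|z^5| = 9409*sqrt(97) ≈ 92667.9031


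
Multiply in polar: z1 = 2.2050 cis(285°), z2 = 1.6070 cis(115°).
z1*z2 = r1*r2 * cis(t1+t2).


r = 2.2050 * 1.6070 = 3.5434
theta = 285° + 115° = 400° = 40° (mod 360)

3.5434 cis(40°)


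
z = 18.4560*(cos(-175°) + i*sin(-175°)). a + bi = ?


a = 18.4560*cos(-175°) = 18.4560*(-0.996195) = -18.3858
b = 18.4560*sin(-175°) = 18.4560*(-0.0871557) = -1.6085

-18.3858 - 1.6085i


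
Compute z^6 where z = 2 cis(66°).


r^6 = 2^6 = 64
n*theta = 6*66° = 396° = 36° (mod 360)
a = 64*cos(36°) = 51.7771
b = 64*sin(36°) = 37.6183

64 cis(36°) = 51.7771 + 37.6183i


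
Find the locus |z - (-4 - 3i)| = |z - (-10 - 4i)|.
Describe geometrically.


Equal distances means the locus is the perpendicular bisector of z1 and z2.
Midpoint = ((-4+(-10))/2, (-3+(-4))/2) = (-7.0000, -3.5000)

Perpendicular bisector through (-7.0000, -3.5000)


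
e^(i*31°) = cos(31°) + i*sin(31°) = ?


cos(31°) = 0.8572
sin(31°) = 0.5150

e^(i*31°) = 0.8572 + 0.5150i


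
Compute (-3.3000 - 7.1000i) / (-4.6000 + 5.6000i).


Conjugate of z2 = -4.6000 - 5.6000i
Numerator: (-3.3000 - 7.1000i)(-4.6000 - 5.6000i) = -24.5800 + 51.1400i
Denominator: (-4.6)^2 + 5.6^2 = 52.52
Result = (-24.5800 + 51.1400i)/52.52

-0.4680 + 0.9737i


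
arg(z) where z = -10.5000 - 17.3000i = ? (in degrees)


Re = -10.5, Im = -17.3
arg = atan2(-17.3, -10.5) = -121.2551 degrees

arg(z) = -121.2551 degrees


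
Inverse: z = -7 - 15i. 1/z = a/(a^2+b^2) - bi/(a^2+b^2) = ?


|z|^2 = 49+225 = 274
1/z = (-7 + 15i)/274

1/z = -0.0255 + 0.0547i


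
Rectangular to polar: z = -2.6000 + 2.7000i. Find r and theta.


r = sqrt(6.76+7.29) = sqrt(14.05) = 3.7483
theta = atan2(2.7, -2.6) = 133.9191 degrees

r = 3.7483, theta = 133.9191 degrees


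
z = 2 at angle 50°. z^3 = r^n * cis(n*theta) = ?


r^3 = 2^3 = 8
n*theta = 3*50° = 150° = 150° (mod 360)
a = 8*cos(150°) = -6.9282
b = 8*sin(150°) = 4.0000

8 cis(150°) = -6.9282 + 4.0000i


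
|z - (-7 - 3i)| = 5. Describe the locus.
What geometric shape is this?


|z - z0| = r is a circle with center z0 and radius r.
Center = (-7, -3), radius = 5

Circle with center (-7, -3) and radius 5


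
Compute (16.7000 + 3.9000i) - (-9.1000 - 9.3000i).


Real: 16.7 + 9.1 = 25.8
Imag: 3.9 + 9.3 = 13.2

25.8000 + 13.2000i


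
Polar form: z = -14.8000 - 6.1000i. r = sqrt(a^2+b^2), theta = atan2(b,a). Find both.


r = sqrt(219.04+37.21) = sqrt(256.25) = 16.0078
theta = atan2(-6.1, -14.8) = -157.6004 degrees

r = 16.0078, theta = -157.6004 degrees


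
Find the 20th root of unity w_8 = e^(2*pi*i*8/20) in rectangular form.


Angle = 360*8/20 = 144°
a = cos(144°) = -0.8090
b = sin(144°) = 0.5878

-0.8090 + 0.5878i


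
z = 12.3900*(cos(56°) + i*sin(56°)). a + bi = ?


a = 12.3900*cos(56°) = 12.3900*0.55919 = 6.9284
b = 12.3900*sin(56°) = 12.3900*0.82904 = 10.2718

6.9284 + 10.2718i


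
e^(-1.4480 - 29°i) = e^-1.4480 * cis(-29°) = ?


e^-1.4480 = 0.23504
cos(-29°) = 0.8746
sin(-29°) = -0.4848
Real = 0.23504*0.8746 = 0.2056
Imag = 0.23504*(-0.4848) = -0.1139

0.2056 - 0.1139i


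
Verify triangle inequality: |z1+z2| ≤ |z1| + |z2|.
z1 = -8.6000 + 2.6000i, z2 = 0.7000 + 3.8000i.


|z1| = sqrt((-8.6)^2 + 2.6^2) = sqrt(80.72) = 8.9844
|z2| = sqrt(0.7^2 + 3.8^2) = sqrt(14.93) = 3.8639
z1+z2 = -7.9000 + 6.4000i
|z1+z2| = sqrt(103.37) = 10.1671
|z1|+|z2| = 8.9844 + 3.8639 = 12.8483

|z1+z2| = 10.1671 ≤ |z1|+|z2| = 12.8483 (verified)


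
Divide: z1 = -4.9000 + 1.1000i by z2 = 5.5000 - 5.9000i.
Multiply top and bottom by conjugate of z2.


Conjugate of z2 = 5.5000 + 5.9000i
Numerator: (-4.9000 + 1.1000i)(5.5000 + 5.9000i) = -33.4400 - 22.8600i
Denominator: 5.5^2 + (-5.9)^2 = 65.06
Result = (-33.4400 - 22.8600i)/65.06

-0.5140 - 0.3514i


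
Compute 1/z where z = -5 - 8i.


|z|^2 = 25+64 = 89
1/z = (-5 + 8i)/89

1/z = -0.0562 + 0.0899i


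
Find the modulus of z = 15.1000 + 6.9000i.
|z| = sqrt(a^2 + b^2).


|z| = sqrt(15.1^2 + 6.9^2) = sqrt(228.01 + 47.61) = sqrt(275.62) = 16.6018

|z| = 16.6018


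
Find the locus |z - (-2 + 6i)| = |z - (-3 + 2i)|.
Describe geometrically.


Equal distances means the locus is the perpendicular bisector of z1 and z2.
Midpoint = ((-2+(-3))/2, (6+2)/2) = (-2.5000, 4.0000)

Perpendicular bisector through (-2.5000, 4.0000)


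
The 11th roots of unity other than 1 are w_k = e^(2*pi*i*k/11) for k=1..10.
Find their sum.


With w = e^(2*pi*i/11), all 11 of the 11th roots of unity w^0 = 1, w, ..., w^(10) sum to 0: 1 + w + ... + w^(10) = (1 - w^11)/(1 - w) = 0 since w^11 = 1, w ≠ 1.
Removing the root 1: w + w^2 + ... + w^(10) = 0 - 1 = -1

Sum = -1


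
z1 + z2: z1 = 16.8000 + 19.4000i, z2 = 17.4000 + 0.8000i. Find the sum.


Real: 16.8 + 17.4 = 34.2
Imag: 19.4 + 0.8 = 20.2

34.2000 + 20.2000i


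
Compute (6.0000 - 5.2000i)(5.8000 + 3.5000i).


Real = 6*5.8 - (-5.2)*3.5 = 34.8 - (-18.2) = 53
Imag = 6*3.5 + 5.8*(-5.2) = 21 - (30.16) = -9.16

53.0000 - 9.1600i


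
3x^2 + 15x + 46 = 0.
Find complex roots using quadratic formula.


disc = 15^2 - 4*3*46 = 225 - 552 = -327
sqrt(|disc|) = sqrt(327) = 18.0831
Real part = -15/(2*3) = -2.5000
Imag part = 18.0831/(2*3) = 3.0139

-2.5000 ± 3.0139i


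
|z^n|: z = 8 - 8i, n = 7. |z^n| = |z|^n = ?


|z| = sqrt(64+64) = sqrt(128) = 11.3137
|z^7| = |z|^7 = (sqrt(128))^7 = 128^3 * sqrt(128) = 2097152*sqrt(128)

|z^7| = 2097152*sqrt(128) ≈ 23726566.4061


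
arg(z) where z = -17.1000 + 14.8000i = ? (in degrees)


Re = -17.1, Im = 14.8
arg = atan2(14.8, -17.1) = 139.1239 degrees

arg(z) = 139.1239 degrees


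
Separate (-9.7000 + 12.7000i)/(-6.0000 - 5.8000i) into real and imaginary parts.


Multiply by conjugate: (-9.7000 + 12.7000i)(-6.0000 + 5.8000i) / ((-6)^2 + (-5.8)^2)
Numerator real = -9.7*(-6) + 12.7*(-5.8) = -15.46
Numerator imag = 12.7*(-6) - (-9.7)*(-5.8) = -132.46
Denominator = 69.64
Re(z) = -15.46/69.64 = -0.2220
Im(z) = -132.46/69.64 = -1.9021

Re(z) = -0.2220, Im(z) = -1.9021


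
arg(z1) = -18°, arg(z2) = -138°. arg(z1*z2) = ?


arg(z1*z2) = -18° - 138° = -156°
Normalized to (-180°, 180°]: -156°

-156°


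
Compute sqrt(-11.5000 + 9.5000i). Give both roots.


|z| = sqrt(132.25+90.25) = 14.9164
sqrt((|z|+a)/2) = sqrt((14.9164+(-11.5))/2) = sqrt(1.7082) = 1.3070
sqrt((|z|-a)/2) = sqrt((14.9164-(-11.5))/2) = sqrt(13.2082) = 3.6343

±(1.3070 + 3.6343i) i.e. 1.3070 + 3.6343i and -1.3070 - 3.6343i


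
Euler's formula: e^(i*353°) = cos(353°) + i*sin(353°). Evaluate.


cos(353°) = 0.9925
sin(353°) = -0.1219

e^(i*353°) = 0.9925 - 0.1219i


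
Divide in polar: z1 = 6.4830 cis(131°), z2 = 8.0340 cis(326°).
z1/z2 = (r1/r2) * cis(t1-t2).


r = 6.4830 / 8.0340 = 0.8069
theta = 131° - 326° = -195° = 165° (mod 360)

0.8069 cis(165°)


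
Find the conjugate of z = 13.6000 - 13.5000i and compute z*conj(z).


z_bar = 13.6000 + 13.5000i
z*z_bar = 13.6^2 + (-13.5)^2 = 184.96 + 182.25 = 367.21

z_bar = 13.6000 + 13.5000i, z*z_bar = 367.21


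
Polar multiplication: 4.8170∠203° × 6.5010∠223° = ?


r = 4.8170 * 6.5010 = 31.3153
theta = 203° + 223° = 426° = 66° (mod 360)

31.3153 cis(66°)


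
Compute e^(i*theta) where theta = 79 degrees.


cos(79°) = 0.1908
sin(79°) = 0.9816

e^(i*79°) = 0.1908 + 0.9816i


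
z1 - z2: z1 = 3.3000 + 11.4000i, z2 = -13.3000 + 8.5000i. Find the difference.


Real: 3.3 + 13.3 = 16.6
Imag: 11.4 - 8.5 = 2.9

16.6000 + 2.9000i


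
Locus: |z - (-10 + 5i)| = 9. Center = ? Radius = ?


|z - z0| = r is a circle with center z0 and radius r.
Center = (-10, 5), radius = 9

Circle with center (-10, 5) and radius 9


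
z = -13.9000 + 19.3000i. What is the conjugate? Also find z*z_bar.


z_bar = -13.9000 - 19.3000i
z*z_bar = (-13.9)^2 + 19.3^2 = 193.21 + 372.49 = 565.7

z_bar = -13.9000 - 19.3000i, z*z_bar = 565.7


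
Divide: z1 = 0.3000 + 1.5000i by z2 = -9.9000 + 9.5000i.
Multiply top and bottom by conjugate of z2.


Conjugate of z2 = -9.9000 - 9.5000i
Numerator: (0.3000 + 1.5000i)(-9.9000 - 9.5000i) = 11.2800 - 17.7000i
Denominator: (-9.9)^2 + 9.5^2 = 188.26
Result = (11.2800 - 17.7000i)/188.26

0.0599 - 0.0940i


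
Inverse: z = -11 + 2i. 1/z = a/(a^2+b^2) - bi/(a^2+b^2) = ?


|z|^2 = 121+4 = 125
1/z = (-11 - 2i)/125

1/z = -0.0880 - 0.0160i


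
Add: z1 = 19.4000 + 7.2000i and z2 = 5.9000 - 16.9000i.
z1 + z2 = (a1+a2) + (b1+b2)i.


Real: 19.4 + 5.9 = 25.3
Imag: 7.2 - 16.9 = -9.7

25.3000 - 9.7000i


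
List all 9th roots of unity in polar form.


The 9th roots of unity are cis(360k/9°) for k=0..8
Angle step = 360/9 = 40°
Primitive root: cis(40°)
Primitive root = 0.7660 + 0.6428i

9 roots at angles: 0°, 40°, 80°, 120°, 160°, 200°, 240°, 280°, 320°


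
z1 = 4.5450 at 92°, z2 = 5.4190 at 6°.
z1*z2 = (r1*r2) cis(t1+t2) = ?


r = 4.5450 * 5.4190 = 24.6294
theta = 92° + 6° = 98° = 98° (mod 360)

24.6294 cis(98°)


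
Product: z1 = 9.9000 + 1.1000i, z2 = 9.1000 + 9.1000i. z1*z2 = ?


Real = 9.9*9.1 - 1.1*9.1 = 90.09 - 10.01 = 80.08
Imag = 9.9*9.1 + 9.1*1.1 = 90.09 + 10.01 = 100.1

80.0800 + 100.1000i


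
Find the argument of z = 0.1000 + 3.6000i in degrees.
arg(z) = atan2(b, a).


Re = 0.1, Im = 3.6
arg = atan2(3.6, 0.1) = 88.4089 degrees

arg(z) = 88.4089 degrees


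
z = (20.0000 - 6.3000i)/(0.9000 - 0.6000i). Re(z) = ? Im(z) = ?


Multiply by conjugate: (20.0000 - 6.3000i)(0.9000 + 0.6000i) / (0.9^2 + (-0.6)^2)
Numerator real = 20*0.9 - (6.3)*(-0.6) = 21.78
Numerator imag = -6.3*0.9 - 20*(-0.6) = 6.33
Denominator = 1.17
Re(z) = 21.78/1.17 = 18.6154
Im(z) = 6.33/1.17 = 5.4103

Re(z) = 18.6154, Im(z) = 5.4103


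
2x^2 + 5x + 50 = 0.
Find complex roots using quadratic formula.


disc = 5^2 - 4*2*50 = 25 - 400 = -375
sqrt(|disc|) = sqrt(375) = 19.3649
Real part = -5/(2*2) = -1.2500
Imag part = 19.3649/(2*2) = 4.8412

-1.2500 ± 4.8412i


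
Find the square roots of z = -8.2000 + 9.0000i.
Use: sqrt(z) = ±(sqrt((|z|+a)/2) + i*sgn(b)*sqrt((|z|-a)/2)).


|z| = sqrt(67.24+81) = 12.1754
sqrt((|z|+a)/2) = sqrt((12.1754+(-8.2))/2) = sqrt(1.9877) = 1.4099
sqrt((|z|-a)/2) = sqrt((12.1754-(-8.2))/2) = sqrt(10.1877) = 3.1918

±(1.4099 + 3.1918i) i.e. 1.4099 + 3.1918i and -1.4099 - 3.1918i


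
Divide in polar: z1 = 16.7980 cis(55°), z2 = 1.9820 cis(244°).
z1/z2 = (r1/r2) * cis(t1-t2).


r = 16.7980 / 1.9820 = 8.4753
theta = 55° - 244° = -189° = 171° (mod 360)

8.4753 cis(171°)


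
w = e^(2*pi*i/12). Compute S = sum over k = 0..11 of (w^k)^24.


The roots are w_k = w^k with w = e^(2*pi*i/12), and (w^k)^24 = (w^24)^k.
So S = 1 + u + u^2 + ... + u^(11) with u = w^24.
24 = 2*12 + 0, so 24 is a multiple of 12 and u = (w^12)^2 = 1.
Every one of the 12 terms equals 1: S = 12

S = 12


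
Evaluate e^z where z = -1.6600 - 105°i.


e^-1.6600 = 0.19014
cos(-105°) = -0.2588
sin(-105°) = -0.9659
Real = 0.19014*(-0.2588) = -0.0492
Imag = 0.19014*(-0.9659) = -0.1837

-0.0492 - 0.1837i


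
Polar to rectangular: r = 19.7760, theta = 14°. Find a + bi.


a = 19.7760*cos(14°) = 19.7760*0.970296 = 19.1886
b = 19.7760*sin(14°) = 19.7760*0.24192 = 4.7842

19.1886 + 4.7842i


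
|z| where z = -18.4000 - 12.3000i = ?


|z| = sqrt((-18.4)^2 + (-12.3)^2) = sqrt(338.56 + 151.29) = sqrt(489.85) = 22.1326

|z| = 22.1326


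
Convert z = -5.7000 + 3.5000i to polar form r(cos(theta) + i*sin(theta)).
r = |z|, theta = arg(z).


r = sqrt(32.49+12.25) = sqrt(44.74) = 6.6888
theta = atan2(3.5, -5.7) = 148.4486 degrees

r = 6.6888, theta = 148.4486 degrees


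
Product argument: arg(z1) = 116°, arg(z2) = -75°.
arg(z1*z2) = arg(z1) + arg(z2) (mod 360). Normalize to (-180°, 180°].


arg(z1*z2) = 116° - 75° = 41°
Normalized to (-180°, 180°]: 41°

41°


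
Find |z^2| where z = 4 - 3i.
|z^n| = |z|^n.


|z| = sqrt(16+9) = sqrt(25) = 5
|z^2| = |z|^2 = 5^2 = 25

|z^2| = 25


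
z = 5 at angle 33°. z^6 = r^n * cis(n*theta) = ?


r^6 = 5^6 = 15625
n*theta = 6*33° = 198° = 198° (mod 360)
a = 15625*cos(198°) = -14860.2581
b = 15625*sin(198°) = -4828.3905

15625 cis(198°) = -14860.2581 - 4828.3905i


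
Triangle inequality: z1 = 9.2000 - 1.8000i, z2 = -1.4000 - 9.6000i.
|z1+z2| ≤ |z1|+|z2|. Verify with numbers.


|z1| = sqrt(9.2^2 + (-1.8)^2) = sqrt(87.88) = 9.3744
|z2| = sqrt((-1.4)^2 + (-9.6)^2) = sqrt(94.12) = 9.7015
z1+z2 = 7.8000 - 11.4000i
|z1+z2| = sqrt(190.8) = 13.8130
|z1|+|z2| = 9.3744 + 9.7015 = 19.0759

|z1+z2| = 13.8130 ≤ |z1|+|z2| = 19.0759 (verified)


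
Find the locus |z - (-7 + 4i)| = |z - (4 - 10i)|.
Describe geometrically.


Equal distances means the locus is the perpendicular bisector of z1 and z2.
Midpoint = ((-7+4)/2, (4+(-10))/2) = (-1.5000, -3.0000)

Perpendicular bisector through (-1.5000, -3.0000)


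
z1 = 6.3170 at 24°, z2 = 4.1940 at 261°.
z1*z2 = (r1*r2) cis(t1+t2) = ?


r = 6.3170 * 4.1940 = 26.4935
theta = 24° + 261° = 285° = 285° (mod 360)

26.4935 cis(285°)


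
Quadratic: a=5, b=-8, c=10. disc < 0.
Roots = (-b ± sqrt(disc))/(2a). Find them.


disc = (-8)^2 - 4*5*10 = 64 - 200 = -136
sqrt(|disc|) = sqrt(136) = 11.6619
Real part = 8/(2*5) = 0.8000
Imag part = 11.6619/(2*5) = 1.1662

0.8000 ± 1.1662i


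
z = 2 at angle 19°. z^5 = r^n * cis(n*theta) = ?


r^5 = 2^5 = 32
n*theta = 5*19° = 95° = 95° (mod 360)
a = 32*cos(95°) = -2.7890
b = 32*sin(95°) = 31.8782

32 cis(95°) = -2.7890 + 31.8782i


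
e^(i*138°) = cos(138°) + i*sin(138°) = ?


cos(138°) = -0.7431
sin(138°) = 0.6691

e^(i*138°) = -0.7431 + 0.6691i


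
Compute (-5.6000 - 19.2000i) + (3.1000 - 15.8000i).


Real: -5.6 + 3.1 = -2.5
Imag: -19.2 - 15.8 = -35

-2.5000 - 35.0000i


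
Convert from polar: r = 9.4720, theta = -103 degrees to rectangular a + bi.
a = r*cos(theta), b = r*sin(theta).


a = 9.4720*cos(-103°) = 9.4720*(-0.22495) = -2.1307
b = 9.4720*sin(-103°) = 9.4720*(-0.97437) = -9.2292

-2.1307 - 9.2292i


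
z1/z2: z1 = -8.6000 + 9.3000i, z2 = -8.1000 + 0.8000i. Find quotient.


Conjugate of z2 = -8.1000 - 0.8000i
Numerator: (-8.6000 + 9.3000i)(-8.1000 - 0.8000i) = 77.1000 - 68.4500i
Denominator: (-8.1)^2 + 0.8^2 = 66.25
Result = (77.1000 - 68.4500i)/66.25

1.1638 - 1.0332i


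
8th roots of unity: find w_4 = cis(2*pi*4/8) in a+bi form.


Angle = 360*4/8 = 180°
a = cos(180°) = -1.0000
b = sin(180°) = 0

-1.0000 + 0i


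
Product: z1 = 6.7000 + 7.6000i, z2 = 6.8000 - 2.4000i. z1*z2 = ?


Real = 6.7*6.8 - 7.6*(-2.4) = 45.56 - (-18.24) = 63.8
Imag = 6.7*(-2.4) + 6.8*7.6 = -16.08 + 51.68 = 35.6

63.8000 + 35.6000i


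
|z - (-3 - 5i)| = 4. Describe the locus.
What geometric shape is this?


|z - z0| = r is a circle with center z0 and radius r.
Center = (-3, -5), radius = 4

Circle with center (-3, -5) and radius 4


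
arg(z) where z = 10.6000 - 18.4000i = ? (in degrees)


Re = 10.6, Im = -18.4
arg = atan2(-18.4, 10.6) = -60.0543 degrees

arg(z) = -60.0543 degrees


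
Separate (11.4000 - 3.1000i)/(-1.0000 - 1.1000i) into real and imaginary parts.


Multiply by conjugate: (11.4000 - 3.1000i)(-1.0000 + 1.1000i) / ((-1)^2 + (-1.1)^2)
Numerator real = 11.4*(-1) - (3.1)*(-1.1) = -7.99
Numerator imag = -3.1*(-1) - 11.4*(-1.1) = 15.64
Denominator = 2.21
Re(z) = -7.99/2.21 = -3.6154
Im(z) = 15.64/2.21 = 7.0769

Re(z) = -3.6154, Im(z) = 7.0769


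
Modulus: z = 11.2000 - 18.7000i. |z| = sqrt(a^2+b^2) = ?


|z| = sqrt(11.2^2 + (-18.7)^2) = sqrt(125.44 + 349.69) = sqrt(475.13) = 21.7975

|z| = 21.7975


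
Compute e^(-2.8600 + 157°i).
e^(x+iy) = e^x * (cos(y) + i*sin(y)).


e^-2.8600 = 0.0573
cos(157°) = -0.9205
sin(157°) = 0.3907
Real = 0.0573*(-0.9205) = -0.0527
Imag = 0.0573*0.3907 = 0.0224

-0.0527 + 0.0224i


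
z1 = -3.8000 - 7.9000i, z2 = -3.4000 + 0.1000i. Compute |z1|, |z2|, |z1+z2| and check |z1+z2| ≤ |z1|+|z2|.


|z1| = sqrt((-3.8)^2 + (-7.9)^2) = sqrt(76.85) = 8.7664
|z2| = sqrt((-3.4)^2 + 0.1^2) = sqrt(11.57) = 3.4015
z1+z2 = -7.2000 - 7.8000i
|z1+z2| = sqrt(112.68) = 10.6151
|z1|+|z2| = 8.7664 + 3.4015 = 12.1679

|z1+z2| = 10.6151 ≤ |z1|+|z2| = 12.1679 (verified)


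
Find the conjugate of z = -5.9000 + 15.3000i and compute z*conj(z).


z_bar = -5.9000 - 15.3000i
z*z_bar = (-5.9)^2 + 15.3^2 = 34.81 + 234.09 = 268.9

z_bar = -5.9000 - 15.3000i, z*z_bar = 268.9


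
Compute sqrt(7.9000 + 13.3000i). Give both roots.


|z| = sqrt(62.41+176.89) = 15.4693
sqrt((|z|+a)/2) = sqrt((15.4693+7.9)/2) = sqrt(11.6847) = 3.4183
sqrt((|z|-a)/2) = sqrt((15.4693-7.9)/2) = sqrt(3.7847) = 1.9454

±(3.4183 + 1.9454i) i.e. 3.4183 + 1.9454i and -3.4183 - 1.9454i


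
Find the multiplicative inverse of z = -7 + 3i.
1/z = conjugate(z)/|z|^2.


|z|^2 = 49+9 = 58
1/z = (-7 - 3i)/58

1/z = -0.1207 - 0.0517i


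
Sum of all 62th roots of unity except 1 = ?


With w = e^(2*pi*i/62), all 62 of the 62th roots of unity w^0 = 1, w, ..., w^(61) sum to 0: 1 + w + ... + w^(61) = (1 - w^62)/(1 - w) = 0 since w^62 = 1, w ≠ 1.
Removing the root 1: w + w^2 + ... + w^(61) = 0 - 1 = -1

Sum = -1


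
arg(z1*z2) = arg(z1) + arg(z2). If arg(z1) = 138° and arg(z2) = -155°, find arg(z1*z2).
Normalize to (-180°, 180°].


arg(z1*z2) = 138° - 155° = -17°
Normalized to (-180°, 180°]: -17°

-17°


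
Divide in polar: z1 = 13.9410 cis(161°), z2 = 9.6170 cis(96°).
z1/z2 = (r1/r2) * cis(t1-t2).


r = 13.9410 / 9.6170 = 1.4496
theta = 161° - 96° = 65° = 65° (mod 360)

1.4496 cis(65°)


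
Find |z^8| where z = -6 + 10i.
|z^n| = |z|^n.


|z| = sqrt(36+100) = sqrt(136) = 11.6619
|z^8| = |z|^8 = (sqrt(136))^8 = 136^4 = 342102016

|z^8| = 342102016


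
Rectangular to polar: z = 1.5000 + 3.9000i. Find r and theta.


r = sqrt(2.25+15.21) = sqrt(17.46) = 4.1785
theta = atan2(3.9, 1.5) = 68.9625 degrees

r = 4.1785, theta = 68.9625 degrees


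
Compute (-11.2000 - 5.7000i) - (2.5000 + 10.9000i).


Real: -11.2 - 2.5 = -13.7
Imag: -5.7 - 10.9 = -16.6

-13.7000 - 16.6000i


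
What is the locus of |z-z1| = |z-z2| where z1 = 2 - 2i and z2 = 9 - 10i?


Equal distances means the locus is the perpendicular bisector of z1 and z2.
Midpoint = ((2+9)/2, (-2+(-10))/2) = (5.5000, -6.0000)

Perpendicular bisector through (5.5000, -6.0000)


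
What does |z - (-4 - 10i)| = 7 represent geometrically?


|z - z0| = r is a circle with center z0 and radius r.
Center = (-4, -10), radius = 7

Circle with center (-4, -10) and radius 7


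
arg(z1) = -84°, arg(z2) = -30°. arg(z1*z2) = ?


arg(z1*z2) = -84° - 30° = -114°
Normalized to (-180°, 180°]: -114°

-114°


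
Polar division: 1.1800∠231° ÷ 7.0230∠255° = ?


r = 1.1800 / 7.0230 = 0.1680
theta = 231° - 255° = -24° = 336° (mod 360)

0.1680 cis(336°)


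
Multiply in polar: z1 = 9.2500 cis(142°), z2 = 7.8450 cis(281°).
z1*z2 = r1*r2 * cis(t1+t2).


r = 9.2500 * 7.8450 = 72.5662
theta = 142° + 281° = 423° = 63° (mod 360)

72.5662 cis(63°)


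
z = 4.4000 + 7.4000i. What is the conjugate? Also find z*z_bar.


z_bar = 4.4000 - 7.4000i
z*z_bar = 4.4^2 + 7.4^2 = 19.36 + 54.76 = 74.12

z_bar = 4.4000 - 7.4000i, z*z_bar = 74.12


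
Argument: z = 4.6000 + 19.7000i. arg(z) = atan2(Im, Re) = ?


Re = 4.6, Im = 19.7
arg = atan2(19.7, 4.6) = 76.8568 degrees

arg(z) = 76.8568 degrees


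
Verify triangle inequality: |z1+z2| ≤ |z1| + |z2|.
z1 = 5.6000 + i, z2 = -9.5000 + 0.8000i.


|z1| = sqrt(5.6^2 + 1^2) = sqrt(32.36) = 5.6886
|z2| = sqrt((-9.5)^2 + 0.8^2) = sqrt(90.89) = 9.5336
z1+z2 = -3.9000 + 1.8000i
|z1+z2| = sqrt(18.45) = 4.2953
|z1|+|z2| = 5.6886 + 9.5336 = 15.2222

|z1+z2| = 4.2953 ≤ |z1|+|z2| = 15.2222 (verified)


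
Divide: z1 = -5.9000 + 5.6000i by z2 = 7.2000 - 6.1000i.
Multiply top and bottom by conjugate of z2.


Conjugate of z2 = 7.2000 + 6.1000i
Numerator: (-5.9000 + 5.6000i)(7.2000 + 6.1000i) = -76.6400 + 4.3300i
Denominator: 7.2^2 + (-6.1)^2 = 89.05
Result = (-76.6400 + 4.3300i)/89.05

-0.8606 + 0.0486i


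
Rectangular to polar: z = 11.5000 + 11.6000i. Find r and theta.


r = sqrt(132.25+134.56) = sqrt(266.81) = 16.3343
theta = atan2(11.6, 11.5) = 45.2480 degrees

r = 16.3343, theta = 45.2480 degrees


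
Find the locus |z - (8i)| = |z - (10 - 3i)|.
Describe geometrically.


Equal distances means the locus is the perpendicular bisector of z1 and z2.
Midpoint = ((0+10)/2, (8+(-3))/2) = (5.0000, 2.5000)

Perpendicular bisector through (5.0000, 2.5000)


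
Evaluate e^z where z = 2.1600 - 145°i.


e^2.1600 = 8.67114
cos(-145°) = -0.81915
sin(-145°) = -0.57358
Real = 8.67114*(-0.81915) = -7.1030
Imag = 8.67114*(-0.57358) = -4.9736

-7.1030 - 4.9736i


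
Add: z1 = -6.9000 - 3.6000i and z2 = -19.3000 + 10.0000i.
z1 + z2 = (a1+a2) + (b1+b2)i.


Real: -6.9 - 19.3 = -26.2
Imag: -3.6 + 10 = 6.4

-26.2000 + 6.4000i


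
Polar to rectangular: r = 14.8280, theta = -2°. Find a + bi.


a = 14.8280*cos(-2°) = 14.8280*0.99939 = 14.8190
b = 14.8280*sin(-2°) = 14.8280*(-0.0349) = -0.5175

14.8190 - 0.5175i


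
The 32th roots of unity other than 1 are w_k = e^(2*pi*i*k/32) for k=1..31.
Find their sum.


With w = e^(2*pi*i/32), all 32 of the 32th roots of unity w^0 = 1, w, ..., w^(31) sum to 0: 1 + w + ... + w^(31) = (1 - w^32)/(1 - w) = 0 since w^32 = 1, w ≠ 1.
Removing the root 1: w + w^2 + ... + w^(31) = 0 - 1 = -1

Sum = -1


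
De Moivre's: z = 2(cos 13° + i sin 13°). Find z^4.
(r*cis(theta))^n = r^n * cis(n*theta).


r^4 = 2^4 = 16
n*theta = 4*13° = 52° = 52° (mod 360)
a = 16*cos(52°) = 9.8506
b = 16*sin(52°) = 12.6082

16 cis(52°) = 9.8506 + 12.6082i


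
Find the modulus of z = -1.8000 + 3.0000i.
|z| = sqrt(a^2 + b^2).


|z| = sqrt((-1.8)^2 + 3^2) = sqrt(3.24 + 9) = sqrt(12.24) = 3.4986

|z| = 3.4986


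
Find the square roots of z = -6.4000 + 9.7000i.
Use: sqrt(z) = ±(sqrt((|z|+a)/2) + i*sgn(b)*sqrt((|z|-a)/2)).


|z| = sqrt(40.96+94.09) = 11.6211
sqrt((|z|+a)/2) = sqrt((11.6211+(-6.4))/2) = sqrt(2.6106) = 1.6157
sqrt((|z|-a)/2) = sqrt((11.6211-(-6.4))/2) = sqrt(9.0106) = 3.0018

±(1.6157 + 3.0018i) i.e. 1.6157 + 3.0018i and -1.6157 - 3.0018i


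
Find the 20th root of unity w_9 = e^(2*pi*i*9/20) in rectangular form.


Angle = 360*9/20 = 162°
a = cos(162°) = -0.9511
b = sin(162°) = 0.3090

-0.9511 + 0.3090i


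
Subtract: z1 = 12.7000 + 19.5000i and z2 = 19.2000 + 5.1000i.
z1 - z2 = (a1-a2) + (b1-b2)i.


Real: 12.7 - 19.2 = -6.5
Imag: 19.5 - 5.1 = 14.4

-6.5000 + 14.4000i


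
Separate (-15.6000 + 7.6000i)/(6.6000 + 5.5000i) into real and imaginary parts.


Multiply by conjugate: (-15.6000 + 7.6000i)(6.6000 - 5.5000i) / (6.6^2 + 5.5^2)
Numerator real = -15.6*6.6 + 7.6*5.5 = -61.16
Numerator imag = 7.6*6.6 - (-15.6)*5.5 = 135.96
Denominator = 73.81
Re(z) = -61.16/73.81 = -0.8286
Im(z) = 135.96/73.81 = 1.8420

Re(z) = -0.8286, Im(z) = 1.8420


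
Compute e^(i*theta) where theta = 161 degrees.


cos(161°) = -0.9455
sin(161°) = 0.3256

e^(i*161°) = -0.9455 + 0.3256i


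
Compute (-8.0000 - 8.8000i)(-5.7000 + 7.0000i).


Real = -8*(-5.7) - (-8.8)*7 = 45.6 - (-61.6) = 107.2
Imag = -8*7 - (5.7)*(-8.8) = -56 + 50.16 = -5.84

107.2000 - 5.8400i


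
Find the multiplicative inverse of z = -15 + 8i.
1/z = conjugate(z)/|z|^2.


|z|^2 = 225+64 = 289
1/z = (-15 - 8i)/289

1/z = -0.0519 - 0.0277i


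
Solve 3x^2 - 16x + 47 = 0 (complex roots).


disc = (-16)^2 - 4*3*47 = 256 - 564 = -308
sqrt(|disc|) = sqrt(308) = 17.5499
Real part = 16/(2*3) = 2.6667
Imag part = 17.5499/(2*3) = 2.9250

2.6667 ± 2.9250i


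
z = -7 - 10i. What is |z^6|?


|z| = sqrt(49+100) = sqrt(149) = 12.2066
|z^6| = |z|^6 = (sqrt(149))^6 = 149^3 = 3307949

|z^6| = 3307949


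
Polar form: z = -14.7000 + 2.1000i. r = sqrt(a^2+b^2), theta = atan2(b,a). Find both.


r = sqrt(216.09+4.41) = sqrt(220.5) = 14.8492
theta = atan2(2.1, -14.7) = 171.8699 degrees

r = 14.8492, theta = 171.8699 degrees


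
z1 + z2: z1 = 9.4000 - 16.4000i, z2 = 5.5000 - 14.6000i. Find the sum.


Real: 9.4 + 5.5 = 14.9
Imag: -16.4 - 14.6 = -31

14.9000 - 31.0000i


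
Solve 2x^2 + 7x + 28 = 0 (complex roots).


disc = 7^2 - 4*2*28 = 49 - 224 = -175
sqrt(|disc|) = sqrt(175) = 13.2288
Real part = -7/(2*2) = -1.7500
Imag part = 13.2288/(2*2) = 3.3072

-1.7500 ± 3.3072i


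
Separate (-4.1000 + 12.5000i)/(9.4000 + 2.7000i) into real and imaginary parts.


Multiply by conjugate: (-4.1000 + 12.5000i)(9.4000 - 2.7000i) / (9.4^2 + 2.7^2)
Numerator real = -4.1*9.4 + 12.5*2.7 = -4.79
Numerator imag = 12.5*9.4 - (-4.1)*2.7 = 128.57
Denominator = 95.65
Re(z) = -4.79/95.65 = -0.0501
Im(z) = 128.57/95.65 = 1.3442

Re(z) = -0.0501, Im(z) = 1.3442


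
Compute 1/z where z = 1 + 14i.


|z|^2 = 1+196 = 197
1/z = (1 - 14i)/197

1/z = 0.0051 - 0.0711i


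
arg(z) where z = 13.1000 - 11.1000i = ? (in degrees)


Re = 13.1, Im = -11.1
arg = atan2(-11.1, 13.1) = -40.2755 degrees

arg(z) = -40.2755 degrees


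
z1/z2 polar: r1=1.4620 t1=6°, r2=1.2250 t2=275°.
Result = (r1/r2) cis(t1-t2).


r = 1.4620 / 1.2250 = 1.1935
theta = 6° - 275° = -269° = 91° (mod 360)

1.1935 cis(91°)


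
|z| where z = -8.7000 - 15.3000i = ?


|z| = sqrt((-8.7)^2 + (-15.3)^2) = sqrt(75.69 + 234.09) = sqrt(309.78) = 17.6006

|z| = 17.6006


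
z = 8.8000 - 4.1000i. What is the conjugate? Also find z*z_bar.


z_bar = 8.8000 + 4.1000i
z*z_bar = 8.8^2 + (-4.1)^2 = 77.44 + 16.81 = 94.25

z_bar = 8.8000 + 4.1000i, z*z_bar = 94.25


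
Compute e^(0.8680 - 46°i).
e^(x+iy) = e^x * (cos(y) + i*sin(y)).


e^0.8680 = 2.38214
cos(-46°) = 0.69466
sin(-46°) = -0.71934
Real = 2.38214*0.69466 = 1.6548
Imag = 2.38214*(-0.71934) = -1.7136

1.6548 - 1.7136i


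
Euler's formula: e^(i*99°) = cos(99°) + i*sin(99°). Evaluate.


cos(99°) = -0.1564
sin(99°) = 0.9877

e^(i*99°) = -0.1564 + 0.9877i


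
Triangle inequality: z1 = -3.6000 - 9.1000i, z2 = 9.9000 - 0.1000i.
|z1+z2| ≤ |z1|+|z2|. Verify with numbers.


|z1| = sqrt((-3.6)^2 + (-9.1)^2) = sqrt(95.77) = 9.7862
|z2| = sqrt(9.9^2 + (-0.1)^2) = sqrt(98.02) = 9.9005
z1+z2 = 6.3000 - 9.2000i
|z1+z2| = sqrt(124.33) = 11.1503
|z1|+|z2| = 9.7862 + 9.9005 = 19.6867

|z1+z2| = 11.1503 ≤ |z1|+|z2| = 19.6867 (verified)
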